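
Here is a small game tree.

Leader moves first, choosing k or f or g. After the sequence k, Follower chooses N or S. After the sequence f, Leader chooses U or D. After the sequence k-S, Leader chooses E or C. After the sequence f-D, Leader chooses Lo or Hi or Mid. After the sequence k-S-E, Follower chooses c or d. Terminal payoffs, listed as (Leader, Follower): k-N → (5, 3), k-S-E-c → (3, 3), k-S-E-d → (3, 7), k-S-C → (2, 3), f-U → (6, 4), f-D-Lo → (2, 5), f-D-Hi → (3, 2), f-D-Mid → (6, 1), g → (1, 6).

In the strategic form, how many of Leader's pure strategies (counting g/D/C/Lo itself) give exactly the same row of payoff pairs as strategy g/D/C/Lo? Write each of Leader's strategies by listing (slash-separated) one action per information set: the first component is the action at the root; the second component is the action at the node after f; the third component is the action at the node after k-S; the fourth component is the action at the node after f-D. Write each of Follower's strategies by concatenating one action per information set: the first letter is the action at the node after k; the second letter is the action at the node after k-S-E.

12

Row for g/D/C/Lo (columns Nc, Nd, Sc, Sd): (1,6) (1,6) (1,6) (1,6).
Under g/D/C/Lo, Leader's choice at the node after f and at the node after k-S and at the node after f-D can never be reached regardless of what Follower does, so varying those choices leaves every outcome unchanged.
Holding the reachable choices fixed and varying the unreachable ones freely already gives 2 × 2 × 3 = 12 equivalent strategies.
No other strategy reproduces this row, so those 12 are the full class: g/U/E/Lo, g/U/E/Hi, g/U/E/Mid, g/U/C/Lo, g/U/C/Hi, g/U/C/Mid, g/D/E/Lo, g/D/E/Hi, g/D/E/Mid, g/D/C/Lo, g/D/C/Hi, g/D/C/Mid.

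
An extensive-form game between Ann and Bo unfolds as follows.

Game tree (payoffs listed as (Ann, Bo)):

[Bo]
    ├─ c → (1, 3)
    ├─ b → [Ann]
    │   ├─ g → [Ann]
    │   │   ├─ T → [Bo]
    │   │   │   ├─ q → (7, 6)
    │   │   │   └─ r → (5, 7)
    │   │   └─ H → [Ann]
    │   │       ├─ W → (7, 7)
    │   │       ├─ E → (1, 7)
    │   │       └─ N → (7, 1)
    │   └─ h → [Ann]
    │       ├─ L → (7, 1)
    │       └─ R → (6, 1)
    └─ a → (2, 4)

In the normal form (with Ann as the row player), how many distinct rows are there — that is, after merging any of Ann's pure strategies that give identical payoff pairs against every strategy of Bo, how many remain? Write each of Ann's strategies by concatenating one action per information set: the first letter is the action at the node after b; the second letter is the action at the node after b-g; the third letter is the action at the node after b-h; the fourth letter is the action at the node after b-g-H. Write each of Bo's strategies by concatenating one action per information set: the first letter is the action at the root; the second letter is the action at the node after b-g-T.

5

Ann has 24 pure strategies: gTLW, gTLE, gTLN, gTRW, gTRE, gTRN, gHLW, gHLE, gHLN, gHRW, gHRE, gHRN, hTLW, hTLE, hTLN, hTRW, hTRE, hTRN, hHLW, hHLE, hHLN, hHRW, hHRE, hHRN. Columns: cq, cr, bq, br, aq, ar.
{gTLW, gTLE, gTLN, gTRW, gTRE, gTRN} → row (1,3) (1,3) (7,6) (5,7) (2,4) (2,4)
{gHLW, gHRW} → row (1,3) (1,3) (7,7) (7,7) (2,4) (2,4)
{gHLE, gHRE} → row (1,3) (1,3) (1,7) (1,7) (2,4) (2,4)
{gHLN, gHRN, hTLW, hTLE, hTLN, hHLW, hHLE, hHLN} → row (1,3) (1,3) (7,1) (7,1) (2,4) (2,4)
{hTRW, hTRE, hTRN, hHRW, hHRE, hHRN} → row (1,3) (1,3) (6,1) (6,1) (2,4) (2,4)
That's 5 distinct rows out of 24 strategies.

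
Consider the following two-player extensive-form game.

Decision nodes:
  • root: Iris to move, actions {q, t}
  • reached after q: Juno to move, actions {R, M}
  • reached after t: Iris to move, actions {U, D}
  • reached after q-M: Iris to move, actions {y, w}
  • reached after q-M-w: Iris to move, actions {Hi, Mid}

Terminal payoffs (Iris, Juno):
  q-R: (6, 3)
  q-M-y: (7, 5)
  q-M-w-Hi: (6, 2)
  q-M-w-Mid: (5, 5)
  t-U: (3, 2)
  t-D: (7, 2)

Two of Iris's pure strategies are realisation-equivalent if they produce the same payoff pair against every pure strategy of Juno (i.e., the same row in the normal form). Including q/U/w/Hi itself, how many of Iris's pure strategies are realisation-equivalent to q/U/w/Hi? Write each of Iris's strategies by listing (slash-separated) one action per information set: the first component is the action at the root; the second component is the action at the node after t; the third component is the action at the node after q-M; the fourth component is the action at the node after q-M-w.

Row for q/U/w/Hi (columns R, M): (6,3) (6,2).
Under q/U/w/Hi, Iris's choice at the node after t can never be reached regardless of what Juno does, so varying those choices leaves every outcome unchanged.
Holding the reachable choices fixed and varying the unreachable one freely already gives 2 equivalent strategies.
No other strategy reproduces this row, so those 2 are the full class: q/U/w/Hi, q/D/w/Hi.

2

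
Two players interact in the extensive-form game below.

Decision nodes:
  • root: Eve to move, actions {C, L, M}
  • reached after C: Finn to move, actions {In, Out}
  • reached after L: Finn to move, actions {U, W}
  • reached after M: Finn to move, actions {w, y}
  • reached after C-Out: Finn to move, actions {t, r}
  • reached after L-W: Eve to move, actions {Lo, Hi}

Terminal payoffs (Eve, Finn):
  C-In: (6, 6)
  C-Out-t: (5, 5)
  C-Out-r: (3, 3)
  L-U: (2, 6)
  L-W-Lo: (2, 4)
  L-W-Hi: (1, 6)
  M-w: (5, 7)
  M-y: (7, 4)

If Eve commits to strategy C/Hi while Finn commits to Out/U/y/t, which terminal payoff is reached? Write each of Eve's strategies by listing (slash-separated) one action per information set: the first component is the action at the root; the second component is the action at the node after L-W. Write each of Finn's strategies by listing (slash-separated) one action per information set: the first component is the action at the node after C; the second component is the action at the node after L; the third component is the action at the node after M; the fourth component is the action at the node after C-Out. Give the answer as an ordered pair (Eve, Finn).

Trace the play path from the root:
  Eve plays C
  Finn plays Out at [C]
  Finn plays t at [C-Out]
→ terminal payoff (5, 5).
(Eve's choice at the node after L-W is never reached on this path, so it doesn't affect the outcome.)

(5, 5)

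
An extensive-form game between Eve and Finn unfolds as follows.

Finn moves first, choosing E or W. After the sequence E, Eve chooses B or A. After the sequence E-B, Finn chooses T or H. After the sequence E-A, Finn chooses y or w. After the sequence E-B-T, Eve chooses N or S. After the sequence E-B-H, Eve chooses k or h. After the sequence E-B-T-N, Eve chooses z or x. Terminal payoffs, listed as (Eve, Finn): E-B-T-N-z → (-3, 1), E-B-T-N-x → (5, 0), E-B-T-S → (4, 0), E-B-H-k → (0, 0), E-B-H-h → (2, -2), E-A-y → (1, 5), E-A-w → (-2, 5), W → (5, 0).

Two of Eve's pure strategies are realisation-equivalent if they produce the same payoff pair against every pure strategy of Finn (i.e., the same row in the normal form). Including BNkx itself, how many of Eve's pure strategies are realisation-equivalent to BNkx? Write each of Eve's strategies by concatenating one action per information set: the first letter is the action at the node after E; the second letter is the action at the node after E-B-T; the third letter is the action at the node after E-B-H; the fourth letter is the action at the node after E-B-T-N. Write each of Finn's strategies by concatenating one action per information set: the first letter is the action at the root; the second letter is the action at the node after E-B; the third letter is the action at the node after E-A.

Row for BNkx (columns ETy, ETw, EHy, EHw, WTy, WTw, WHy, WHw): (5,0) (5,0) (0,0) (0,0) (5,0) (5,0) (5,0) (5,0).
Every one of Eve's information sets is on the play path for some reply by Finn when Eve follows BNkx.
Changing the action at any of them therefore changes at least one column, so only BNkx itself gives this row.

1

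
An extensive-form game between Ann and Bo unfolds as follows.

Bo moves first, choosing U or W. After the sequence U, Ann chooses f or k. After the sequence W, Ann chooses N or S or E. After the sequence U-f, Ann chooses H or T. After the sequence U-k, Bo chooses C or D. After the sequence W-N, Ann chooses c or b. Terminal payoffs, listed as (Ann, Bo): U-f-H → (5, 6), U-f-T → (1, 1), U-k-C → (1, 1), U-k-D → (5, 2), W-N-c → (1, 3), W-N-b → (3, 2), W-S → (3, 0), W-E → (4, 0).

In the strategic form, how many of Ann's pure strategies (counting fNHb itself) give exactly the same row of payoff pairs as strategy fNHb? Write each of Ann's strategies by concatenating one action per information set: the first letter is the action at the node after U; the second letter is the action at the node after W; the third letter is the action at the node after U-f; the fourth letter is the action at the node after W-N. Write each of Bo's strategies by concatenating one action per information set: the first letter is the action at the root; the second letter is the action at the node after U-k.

Row for fNHb (columns UC, UD, WC, WD): (5,6) (5,6) (3,2) (3,2).
Every one of Ann's information sets is on the play path for some reply by Bo when Ann follows fNHb.
Changing the action at any of them therefore changes at least one column, so only fNHb itself gives this row.

1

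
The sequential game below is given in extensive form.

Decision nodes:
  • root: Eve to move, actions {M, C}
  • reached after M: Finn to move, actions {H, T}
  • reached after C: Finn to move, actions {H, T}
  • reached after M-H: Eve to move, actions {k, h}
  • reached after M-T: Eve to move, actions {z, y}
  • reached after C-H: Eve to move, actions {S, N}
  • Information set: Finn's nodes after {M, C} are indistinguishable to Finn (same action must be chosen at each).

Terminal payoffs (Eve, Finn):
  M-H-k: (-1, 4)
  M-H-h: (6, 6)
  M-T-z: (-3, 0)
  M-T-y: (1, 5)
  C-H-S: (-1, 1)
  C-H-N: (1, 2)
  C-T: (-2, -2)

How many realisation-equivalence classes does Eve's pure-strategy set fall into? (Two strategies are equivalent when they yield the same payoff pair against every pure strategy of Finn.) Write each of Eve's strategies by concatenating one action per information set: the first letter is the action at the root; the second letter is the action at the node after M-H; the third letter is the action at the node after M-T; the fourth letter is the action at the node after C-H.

6

Eve has 16 pure strategies: MkzS, MkzN, MkyS, MkyN, MhzS, MhzN, MhyS, MhyN, CkzS, CkzN, CkyS, CkyN, ChzS, ChzN, ChyS, ChyN. Columns: H, T.
{MkzS, MkzN} → row (-1,4) (-3,0)
{MkyS, MkyN} → row (-1,4) (1,5)
{MhzS, MhzN} → row (6,6) (-3,0)
{MhyS, MhyN} → row (6,6) (1,5)
{CkzS, CkyS, ChzS, ChyS} → row (-1,1) (-2,-2)
{CkzN, CkyN, ChzN, ChyN} → row (1,2) (-2,-2)
That's 6 distinct rows out of 16 strategies.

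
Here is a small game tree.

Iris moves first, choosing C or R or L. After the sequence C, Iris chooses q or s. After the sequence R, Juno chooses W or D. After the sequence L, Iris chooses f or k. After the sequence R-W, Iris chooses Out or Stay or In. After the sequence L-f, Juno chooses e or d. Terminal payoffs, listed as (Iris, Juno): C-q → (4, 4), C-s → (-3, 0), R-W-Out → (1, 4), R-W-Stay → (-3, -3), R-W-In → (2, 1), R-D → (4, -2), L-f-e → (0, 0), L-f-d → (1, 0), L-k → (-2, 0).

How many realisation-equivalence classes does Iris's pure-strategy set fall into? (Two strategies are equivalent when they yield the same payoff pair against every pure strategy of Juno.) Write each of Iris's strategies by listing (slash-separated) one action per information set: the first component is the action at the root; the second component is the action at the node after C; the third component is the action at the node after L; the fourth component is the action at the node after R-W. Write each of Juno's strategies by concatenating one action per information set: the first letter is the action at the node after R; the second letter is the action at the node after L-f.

Iris has 36 pure strategies: C/q/f/Out, C/q/f/Stay, C/q/f/In, C/q/k/Out, C/q/k/Stay, C/q/k/In, C/s/f/Out, C/s/f/Stay, C/s/f/In, C/s/k/Out, C/s/k/Stay, C/s/k/In, R/q/f/Out, R/q/f/Stay, R/q/f/In, R/q/k/Out, R/q/k/Stay, R/q/k/In, R/s/f/Out, R/s/f/Stay, R/s/f/In, R/s/k/Out, R/s/k/Stay, R/s/k/In, L/q/f/Out, L/q/f/Stay, L/q/f/In, L/q/k/Out, L/q/k/Stay, L/q/k/In, L/s/f/Out, L/s/f/Stay, L/s/f/In, L/s/k/Out, L/s/k/Stay, L/s/k/In. Columns: We, Wd, De, Dd.
{C/q/f/Out, C/q/f/Stay, C/q/f/In, C/q/k/Out, C/q/k/Stay, C/q/k/In} → row (4,4) (4,4) (4,4) (4,4)
{C/s/f/Out, C/s/f/Stay, C/s/f/In, C/s/k/Out, C/s/k/Stay, C/s/k/In} → row (-3,0) (-3,0) (-3,0) (-3,0)
{R/q/f/Out, R/q/k/Out, R/s/f/Out, R/s/k/Out} → row (1,4) (1,4) (4,-2) (4,-2)
{R/q/f/Stay, R/q/k/Stay, R/s/f/Stay, R/s/k/Stay} → row (-3,-3) (-3,-3) (4,-2) (4,-2)
{R/q/f/In, R/q/k/In, R/s/f/In, R/s/k/In} → row (2,1) (2,1) (4,-2) (4,-2)
{L/q/f/Out, L/q/f/Stay, L/q/f/In, L/s/f/Out, L/s/f/Stay, L/s/f/In} → row (0,0) (1,0) (0,0) (1,0)
{L/q/k/Out, L/q/k/Stay, L/q/k/In, L/s/k/Out, L/s/k/Stay, L/s/k/In} → row (-2,0) (-2,0) (-2,0) (-2,0)
That's 7 distinct rows out of 36 strategies.

7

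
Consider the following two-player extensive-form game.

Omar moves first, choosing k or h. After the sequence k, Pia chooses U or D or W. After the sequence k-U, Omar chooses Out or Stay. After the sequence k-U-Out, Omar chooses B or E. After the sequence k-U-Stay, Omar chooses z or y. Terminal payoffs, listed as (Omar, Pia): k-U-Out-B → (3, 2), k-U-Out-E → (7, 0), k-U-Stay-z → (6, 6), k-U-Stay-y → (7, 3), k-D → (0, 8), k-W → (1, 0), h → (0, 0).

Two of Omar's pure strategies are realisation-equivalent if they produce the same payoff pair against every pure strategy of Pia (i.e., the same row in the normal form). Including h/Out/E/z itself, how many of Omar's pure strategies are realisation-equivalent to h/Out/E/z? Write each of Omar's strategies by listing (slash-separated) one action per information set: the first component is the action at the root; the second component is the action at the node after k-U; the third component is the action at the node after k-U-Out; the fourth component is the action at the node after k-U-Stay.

8

Row for h/Out/E/z (columns U, D, W): (0,0) (0,0) (0,0).
Under h/Out/E/z, Omar's choice at the node after k-U and at the node after k-U-Out and at the node after k-U-Stay can never be reached regardless of what Pia does, so varying those choices leaves every outcome unchanged.
Holding the reachable choices fixed and varying the unreachable ones freely already gives 2 × 2 × 2 = 8 equivalent strategies.
No other strategy reproduces this row, so those 8 are the full class: h/Out/B/z, h/Out/B/y, h/Out/E/z, h/Out/E/y, h/Stay/B/z, h/Stay/B/y, h/Stay/E/z, h/Stay/E/y.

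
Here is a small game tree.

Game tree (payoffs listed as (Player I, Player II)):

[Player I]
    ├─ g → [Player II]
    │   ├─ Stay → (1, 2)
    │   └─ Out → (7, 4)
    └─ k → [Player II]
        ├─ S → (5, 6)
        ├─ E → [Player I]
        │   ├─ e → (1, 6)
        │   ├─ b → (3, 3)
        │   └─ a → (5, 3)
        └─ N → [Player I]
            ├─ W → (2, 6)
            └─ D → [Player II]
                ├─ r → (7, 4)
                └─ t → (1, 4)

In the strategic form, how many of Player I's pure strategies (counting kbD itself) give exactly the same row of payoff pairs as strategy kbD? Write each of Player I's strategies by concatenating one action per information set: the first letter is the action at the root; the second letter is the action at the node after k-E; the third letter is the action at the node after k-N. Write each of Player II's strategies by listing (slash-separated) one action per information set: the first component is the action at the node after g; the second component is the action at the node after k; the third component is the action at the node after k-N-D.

Row for kbD (columns Stay/S/r, Stay/S/t, Stay/E/r, Stay/E/t, Stay/N/r, Stay/N/t, Out/S/r, Out/S/t, Out/E/r, Out/E/t, Out/N/r, Out/N/t): (5,6) (5,6) (3,3) (3,3) (7,4) (1,4) (5,6) (5,6) (3,3) (3,3) (7,4) (1,4).
Every one of Player I's information sets is on the play path for some reply by Player II when Player I follows kbD.
Changing the action at any of them therefore changes at least one column, so only kbD itself gives this row.

1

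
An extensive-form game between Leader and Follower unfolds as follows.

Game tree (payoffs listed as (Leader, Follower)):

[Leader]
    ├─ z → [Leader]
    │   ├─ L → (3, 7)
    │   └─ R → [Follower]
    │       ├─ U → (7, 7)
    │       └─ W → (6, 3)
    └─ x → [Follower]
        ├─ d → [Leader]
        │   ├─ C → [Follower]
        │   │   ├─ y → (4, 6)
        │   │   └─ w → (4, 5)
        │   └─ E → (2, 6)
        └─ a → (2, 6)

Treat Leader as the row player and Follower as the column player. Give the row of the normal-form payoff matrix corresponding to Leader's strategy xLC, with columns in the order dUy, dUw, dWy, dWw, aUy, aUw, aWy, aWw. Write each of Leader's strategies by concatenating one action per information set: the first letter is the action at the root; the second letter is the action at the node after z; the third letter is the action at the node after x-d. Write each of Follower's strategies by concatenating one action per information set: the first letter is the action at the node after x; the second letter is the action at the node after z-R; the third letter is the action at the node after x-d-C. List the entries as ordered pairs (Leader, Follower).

(4,6) (4,5) (4,6) (4,5) (2,6) (2,6) (2,6) (2,6)

vs dUy: Leader plays x → Follower plays d at [x] → Leader plays C at [x-d] → Follower plays y at [x-d-C] → (4, 6)
vs dUw: Leader plays x → Follower plays d at [x] → Leader plays C at [x-d] → Follower plays w at [x-d-C] → (4, 5)
vs dWy: Leader plays x → Follower plays d at [x] → Leader plays C at [x-d] → Follower plays y at [x-d-C] → (4, 6)
vs dWw: Leader plays x → Follower plays d at [x] → Leader plays C at [x-d] → Follower plays w at [x-d-C] → (4, 5)
vs aUy: Leader plays x → Follower plays a at [x] → (2, 6)
vs aUw: Leader plays x → Follower plays a at [x] → (2, 6)
vs aWy: Leader plays x → Follower plays a at [x] → (2, 6)
vs aWw: Leader plays x → Follower plays a at [x] → (2, 6)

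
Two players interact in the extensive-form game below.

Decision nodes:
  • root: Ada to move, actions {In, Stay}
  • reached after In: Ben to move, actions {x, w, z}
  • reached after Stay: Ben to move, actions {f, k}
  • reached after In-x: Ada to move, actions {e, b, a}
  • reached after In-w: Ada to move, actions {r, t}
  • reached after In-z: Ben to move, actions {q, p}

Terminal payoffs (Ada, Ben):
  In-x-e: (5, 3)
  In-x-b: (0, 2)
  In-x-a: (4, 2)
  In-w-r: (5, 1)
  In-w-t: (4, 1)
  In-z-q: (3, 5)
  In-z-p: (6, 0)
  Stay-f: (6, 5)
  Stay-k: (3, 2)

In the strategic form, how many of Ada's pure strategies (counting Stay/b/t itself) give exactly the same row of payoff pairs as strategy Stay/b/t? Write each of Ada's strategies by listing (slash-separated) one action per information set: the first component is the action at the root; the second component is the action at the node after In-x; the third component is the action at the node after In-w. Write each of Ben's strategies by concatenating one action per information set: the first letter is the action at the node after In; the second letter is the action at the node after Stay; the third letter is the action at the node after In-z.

6

Row for Stay/b/t (columns xfq, xfp, xkq, xkp, wfq, wfp, wkq, wkp, zfq, zfp, zkq, zkp): (6,5) (6,5) (3,2) (3,2) (6,5) (6,5) (3,2) (3,2) (6,5) (6,5) (3,2) (3,2).
Under Stay/b/t, Ada's choice at the node after In-x and at the node after In-w can never be reached regardless of what Ben does, so varying those choices leaves every outcome unchanged.
Holding the reachable choices fixed and varying the unreachable ones freely already gives 3 × 2 = 6 equivalent strategies.
No other strategy reproduces this row, so those 6 are the full class: Stay/e/r, Stay/e/t, Stay/b/r, Stay/b/t, Stay/a/r, Stay/a/t.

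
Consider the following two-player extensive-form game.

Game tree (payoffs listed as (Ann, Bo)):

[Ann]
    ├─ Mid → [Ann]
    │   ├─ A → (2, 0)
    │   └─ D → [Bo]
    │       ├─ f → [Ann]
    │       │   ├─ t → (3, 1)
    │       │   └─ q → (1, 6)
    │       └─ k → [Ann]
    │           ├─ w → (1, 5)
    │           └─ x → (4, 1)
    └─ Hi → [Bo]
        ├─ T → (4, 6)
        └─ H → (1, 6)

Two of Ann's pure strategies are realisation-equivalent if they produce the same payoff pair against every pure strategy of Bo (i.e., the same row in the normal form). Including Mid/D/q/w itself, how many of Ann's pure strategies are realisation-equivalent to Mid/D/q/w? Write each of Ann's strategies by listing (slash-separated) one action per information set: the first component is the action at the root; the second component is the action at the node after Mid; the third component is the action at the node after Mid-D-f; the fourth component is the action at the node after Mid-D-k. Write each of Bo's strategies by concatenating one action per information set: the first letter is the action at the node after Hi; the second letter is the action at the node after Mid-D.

Row for Mid/D/q/w (columns Tf, Tk, Hf, Hk): (1,6) (1,5) (1,6) (1,5).
Every one of Ann's information sets is on the play path for some reply by Bo when Ann follows Mid/D/q/w.
Changing the action at any of them therefore changes at least one column, so only Mid/D/q/w itself gives this row.

1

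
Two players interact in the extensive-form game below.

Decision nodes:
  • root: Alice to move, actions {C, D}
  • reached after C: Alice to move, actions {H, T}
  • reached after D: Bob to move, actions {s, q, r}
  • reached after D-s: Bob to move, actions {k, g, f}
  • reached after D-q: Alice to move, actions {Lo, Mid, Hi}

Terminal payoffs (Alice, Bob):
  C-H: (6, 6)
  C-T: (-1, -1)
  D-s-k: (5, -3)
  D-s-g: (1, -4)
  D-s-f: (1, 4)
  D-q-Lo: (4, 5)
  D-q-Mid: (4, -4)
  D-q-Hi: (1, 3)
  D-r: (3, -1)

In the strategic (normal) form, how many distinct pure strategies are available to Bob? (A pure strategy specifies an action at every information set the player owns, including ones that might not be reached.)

9

Bob owns the node after D with actions {s, q, r} — three choices.
Bob owns the node after D-s with actions {k, g, f} — three choices.
A pure strategy fixes one action at each information set independently, so the count is the product 3 × 3 = 9.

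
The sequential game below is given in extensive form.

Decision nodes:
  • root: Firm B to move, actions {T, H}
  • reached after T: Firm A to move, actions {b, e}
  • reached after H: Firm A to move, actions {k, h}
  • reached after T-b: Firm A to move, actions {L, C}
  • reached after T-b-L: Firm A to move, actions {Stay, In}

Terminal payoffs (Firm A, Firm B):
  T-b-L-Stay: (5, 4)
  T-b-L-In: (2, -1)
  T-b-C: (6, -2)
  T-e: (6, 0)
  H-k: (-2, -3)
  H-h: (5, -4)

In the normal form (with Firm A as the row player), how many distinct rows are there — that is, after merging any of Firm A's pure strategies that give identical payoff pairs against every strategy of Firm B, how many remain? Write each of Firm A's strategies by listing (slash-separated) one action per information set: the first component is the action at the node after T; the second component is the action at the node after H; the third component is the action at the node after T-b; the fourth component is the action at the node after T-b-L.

Firm A has 16 pure strategies: b/k/L/Stay, b/k/L/In, b/k/C/Stay, b/k/C/In, b/h/L/Stay, b/h/L/In, b/h/C/Stay, b/h/C/In, e/k/L/Stay, e/k/L/In, e/k/C/Stay, e/k/C/In, e/h/L/Stay, e/h/L/In, e/h/C/Stay, e/h/C/In. Columns: T, H.
{b/k/L/Stay} → row (5,4) (-2,-3)
{b/k/L/In} → row (2,-1) (-2,-3)
{b/k/C/Stay, b/k/C/In} → row (6,-2) (-2,-3)
{b/h/L/Stay} → row (5,4) (5,-4)
{b/h/L/In} → row (2,-1) (5,-4)
{b/h/C/Stay, b/h/C/In} → row (6,-2) (5,-4)
{e/k/L/Stay, e/k/L/In, e/k/C/Stay, e/k/C/In} → row (6,0) (-2,-3)
{e/h/L/Stay, e/h/L/In, e/h/C/Stay, e/h/C/In} → row (6,0) (5,-4)
That's 8 distinct rows out of 16 strategies.

8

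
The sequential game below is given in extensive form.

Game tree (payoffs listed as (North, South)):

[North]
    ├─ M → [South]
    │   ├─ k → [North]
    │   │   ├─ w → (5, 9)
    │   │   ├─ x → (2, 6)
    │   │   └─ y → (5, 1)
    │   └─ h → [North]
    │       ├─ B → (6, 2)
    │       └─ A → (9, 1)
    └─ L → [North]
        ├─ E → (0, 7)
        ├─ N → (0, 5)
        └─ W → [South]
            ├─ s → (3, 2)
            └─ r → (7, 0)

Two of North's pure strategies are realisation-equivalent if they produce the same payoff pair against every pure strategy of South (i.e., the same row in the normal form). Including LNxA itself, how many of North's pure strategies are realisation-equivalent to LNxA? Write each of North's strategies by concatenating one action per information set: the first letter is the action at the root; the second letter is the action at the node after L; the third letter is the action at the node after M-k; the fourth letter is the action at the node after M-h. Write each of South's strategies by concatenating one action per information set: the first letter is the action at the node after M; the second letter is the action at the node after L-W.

6

Row for LNxA (columns ks, kr, hs, hr): (0,5) (0,5) (0,5) (0,5).
Under LNxA, North's choice at the node after M-k and at the node after M-h can never be reached regardless of what South does, so varying those choices leaves every outcome unchanged.
Holding the reachable choices fixed and varying the unreachable ones freely already gives 3 × 2 = 6 equivalent strategies.
No other strategy reproduces this row, so those 6 are the full class: LNwB, LNwA, LNxB, LNxA, LNyB, LNyA.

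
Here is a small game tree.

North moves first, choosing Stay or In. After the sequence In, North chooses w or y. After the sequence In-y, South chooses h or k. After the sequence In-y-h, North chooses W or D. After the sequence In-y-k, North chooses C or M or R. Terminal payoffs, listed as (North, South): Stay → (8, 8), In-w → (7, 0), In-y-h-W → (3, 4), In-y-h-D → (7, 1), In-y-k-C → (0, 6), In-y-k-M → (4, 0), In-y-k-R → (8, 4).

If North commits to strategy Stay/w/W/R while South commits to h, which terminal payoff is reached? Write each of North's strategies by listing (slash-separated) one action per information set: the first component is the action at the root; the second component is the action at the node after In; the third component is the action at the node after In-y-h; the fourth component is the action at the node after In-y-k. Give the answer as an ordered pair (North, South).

(8, 8)

Trace the play path from the root:
  North plays Stay
→ terminal payoff (8, 8).
(North's choice at the node after In is never reached on this path, so it doesn't affect the outcome.)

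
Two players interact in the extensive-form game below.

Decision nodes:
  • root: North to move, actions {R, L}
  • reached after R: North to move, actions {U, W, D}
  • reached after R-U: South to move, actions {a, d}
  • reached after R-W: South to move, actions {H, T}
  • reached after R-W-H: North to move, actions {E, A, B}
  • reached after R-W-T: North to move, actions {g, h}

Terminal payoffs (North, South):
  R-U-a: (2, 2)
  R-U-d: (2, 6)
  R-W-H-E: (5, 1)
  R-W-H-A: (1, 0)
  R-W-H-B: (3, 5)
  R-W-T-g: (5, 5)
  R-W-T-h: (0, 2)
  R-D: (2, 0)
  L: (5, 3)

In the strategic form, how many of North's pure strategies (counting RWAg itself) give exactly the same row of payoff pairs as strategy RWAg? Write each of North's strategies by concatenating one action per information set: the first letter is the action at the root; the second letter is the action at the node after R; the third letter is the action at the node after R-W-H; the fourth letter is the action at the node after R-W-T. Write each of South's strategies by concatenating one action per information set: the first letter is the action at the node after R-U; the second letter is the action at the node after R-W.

1

Row for RWAg (columns aH, aT, dH, dT): (1,0) (5,5) (1,0) (5,5).
Every one of North's information sets is on the play path for some reply by South when North follows RWAg.
Changing the action at any of them therefore changes at least one column, so only RWAg itself gives this row.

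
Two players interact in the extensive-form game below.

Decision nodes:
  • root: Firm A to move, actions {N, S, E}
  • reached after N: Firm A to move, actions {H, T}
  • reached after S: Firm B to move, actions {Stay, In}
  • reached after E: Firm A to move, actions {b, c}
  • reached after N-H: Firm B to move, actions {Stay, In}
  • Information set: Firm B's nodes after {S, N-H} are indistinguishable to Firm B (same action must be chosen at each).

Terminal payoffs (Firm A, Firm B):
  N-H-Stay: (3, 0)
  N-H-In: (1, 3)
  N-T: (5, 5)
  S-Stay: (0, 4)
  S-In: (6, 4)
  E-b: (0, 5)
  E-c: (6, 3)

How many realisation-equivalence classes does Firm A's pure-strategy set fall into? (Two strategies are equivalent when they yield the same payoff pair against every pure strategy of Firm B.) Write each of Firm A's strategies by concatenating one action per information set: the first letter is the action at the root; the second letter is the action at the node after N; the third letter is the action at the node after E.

5

Firm A has 12 pure strategies: NHb, NHc, NTb, NTc, SHb, SHc, STb, STc, EHb, EHc, ETb, ETc. Columns: Stay, In.
{NHb, NHc} → row (3,0) (1,3)
{NTb, NTc} → row (5,5) (5,5)
{SHb, SHc, STb, STc} → row (0,4) (6,4)
{EHb, ETb} → row (0,5) (0,5)
{EHc, ETc} → row (6,3) (6,3)
That's 5 distinct rows out of 12 strategies.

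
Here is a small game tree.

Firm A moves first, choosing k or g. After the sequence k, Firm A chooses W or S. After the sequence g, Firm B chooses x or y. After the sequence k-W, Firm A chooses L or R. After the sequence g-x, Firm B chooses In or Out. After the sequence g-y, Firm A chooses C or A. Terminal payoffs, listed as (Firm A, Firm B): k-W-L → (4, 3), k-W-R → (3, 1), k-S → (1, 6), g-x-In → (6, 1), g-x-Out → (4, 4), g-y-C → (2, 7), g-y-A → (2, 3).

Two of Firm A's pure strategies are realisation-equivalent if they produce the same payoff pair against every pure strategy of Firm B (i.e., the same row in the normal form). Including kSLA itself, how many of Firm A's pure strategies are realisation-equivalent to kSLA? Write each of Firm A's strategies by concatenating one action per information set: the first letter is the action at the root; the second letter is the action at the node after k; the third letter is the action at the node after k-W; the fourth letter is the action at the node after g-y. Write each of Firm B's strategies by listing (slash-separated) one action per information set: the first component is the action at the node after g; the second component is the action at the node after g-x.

4

Row for kSLA (columns x/In, x/Out, y/In, y/Out): (1,6) (1,6) (1,6) (1,6).
Under kSLA, Firm A's choice at the node after k-W and at the node after g-y can never be reached regardless of what Firm B does, so varying those choices leaves every outcome unchanged.
Holding the reachable choices fixed and varying the unreachable ones freely already gives 2 × 2 = 4 equivalent strategies.
No other strategy reproduces this row, so those 4 are the full class: kSLC, kSLA, kSRC, kSRA.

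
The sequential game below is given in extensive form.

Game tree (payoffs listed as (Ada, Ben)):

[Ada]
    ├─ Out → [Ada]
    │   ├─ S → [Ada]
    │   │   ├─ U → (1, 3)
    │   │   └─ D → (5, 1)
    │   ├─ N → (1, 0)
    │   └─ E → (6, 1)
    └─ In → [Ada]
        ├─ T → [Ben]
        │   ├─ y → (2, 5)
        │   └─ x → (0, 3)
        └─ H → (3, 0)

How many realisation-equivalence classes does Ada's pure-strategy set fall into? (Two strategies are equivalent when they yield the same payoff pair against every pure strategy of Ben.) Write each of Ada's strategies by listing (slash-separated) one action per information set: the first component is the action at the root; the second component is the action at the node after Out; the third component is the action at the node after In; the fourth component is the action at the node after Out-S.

Ada has 24 pure strategies: Out/S/T/U, Out/S/T/D, Out/S/H/U, Out/S/H/D, Out/N/T/U, Out/N/T/D, Out/N/H/U, Out/N/H/D, Out/E/T/U, Out/E/T/D, Out/E/H/U, Out/E/H/D, In/S/T/U, In/S/T/D, In/S/H/U, In/S/H/D, In/N/T/U, In/N/T/D, In/N/H/U, In/N/H/D, In/E/T/U, In/E/T/D, In/E/H/U, In/E/H/D. Columns: y, x.
{Out/S/T/U, Out/S/H/U} → row (1,3) (1,3)
{Out/S/T/D, Out/S/H/D} → row (5,1) (5,1)
{Out/N/T/U, Out/N/T/D, Out/N/H/U, Out/N/H/D} → row (1,0) (1,0)
{Out/E/T/U, Out/E/T/D, Out/E/H/U, Out/E/H/D} → row (6,1) (6,1)
{In/S/T/U, In/S/T/D, In/N/T/U, In/N/T/D, In/E/T/U, In/E/T/D} → row (2,5) (0,3)
{In/S/H/U, In/S/H/D, In/N/H/U, In/N/H/D, In/E/H/U, In/E/H/D} → row (3,0) (3,0)
That's 6 distinct rows out of 24 strategies.

6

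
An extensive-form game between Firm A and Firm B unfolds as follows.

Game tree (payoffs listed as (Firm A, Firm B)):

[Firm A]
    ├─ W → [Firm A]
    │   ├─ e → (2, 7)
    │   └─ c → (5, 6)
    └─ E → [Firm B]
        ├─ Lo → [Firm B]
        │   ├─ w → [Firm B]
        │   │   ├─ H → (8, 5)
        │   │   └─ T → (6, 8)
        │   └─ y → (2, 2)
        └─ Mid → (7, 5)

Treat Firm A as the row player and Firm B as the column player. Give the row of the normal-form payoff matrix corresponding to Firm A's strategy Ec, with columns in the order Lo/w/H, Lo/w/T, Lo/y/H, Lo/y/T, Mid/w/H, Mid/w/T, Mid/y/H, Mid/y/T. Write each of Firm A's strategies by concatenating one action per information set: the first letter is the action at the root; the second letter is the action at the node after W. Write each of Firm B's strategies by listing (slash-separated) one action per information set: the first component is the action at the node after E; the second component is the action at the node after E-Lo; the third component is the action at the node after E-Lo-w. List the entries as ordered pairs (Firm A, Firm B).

vs Lo/w/H: Firm A plays E → Firm B plays Lo at [E] → Firm B plays w at [E-Lo] → Firm B plays H at [E-Lo-w] → (8, 5)
vs Lo/w/T: Firm A plays E → Firm B plays Lo at [E] → Firm B plays w at [E-Lo] → Firm B plays T at [E-Lo-w] → (6, 8)
vs Lo/y/H: Firm A plays E → Firm B plays Lo at [E] → Firm B plays y at [E-Lo] → (2, 2)
vs Lo/y/T: Firm A plays E → Firm B plays Lo at [E] → Firm B plays y at [E-Lo] → (2, 2)
vs Mid/w/H: Firm A plays E → Firm B plays Mid at [E] → (7, 5)
vs Mid/w/T: Firm A plays E → Firm B plays Mid at [E] → (7, 5)
vs Mid/y/H: Firm A plays E → Firm B plays Mid at [E] → (7, 5)
vs Mid/y/T: Firm A plays E → Firm B plays Mid at [E] → (7, 5)

(8,5) (6,8) (2,2) (2,2) (7,5) (7,5) (7,5) (7,5)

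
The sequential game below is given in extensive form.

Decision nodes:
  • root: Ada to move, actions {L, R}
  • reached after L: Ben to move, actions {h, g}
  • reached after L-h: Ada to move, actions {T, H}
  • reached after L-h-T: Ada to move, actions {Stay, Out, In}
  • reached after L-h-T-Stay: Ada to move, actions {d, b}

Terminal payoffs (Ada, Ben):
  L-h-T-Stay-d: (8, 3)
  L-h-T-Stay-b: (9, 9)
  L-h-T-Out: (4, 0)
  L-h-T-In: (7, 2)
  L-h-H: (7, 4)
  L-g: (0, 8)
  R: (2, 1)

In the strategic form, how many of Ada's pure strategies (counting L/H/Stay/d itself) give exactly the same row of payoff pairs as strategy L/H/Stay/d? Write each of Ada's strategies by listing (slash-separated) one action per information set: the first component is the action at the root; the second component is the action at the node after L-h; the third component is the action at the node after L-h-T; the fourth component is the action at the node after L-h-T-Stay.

6

Row for L/H/Stay/d (columns h, g): (7,4) (0,8).
Under L/H/Stay/d, Ada's choice at the node after L-h-T and at the node after L-h-T-Stay can never be reached regardless of what Ben does, so varying those choices leaves every outcome unchanged.
Holding the reachable choices fixed and varying the unreachable ones freely already gives 3 × 2 = 6 equivalent strategies.
No other strategy reproduces this row, so those 6 are the full class: L/H/Stay/d, L/H/Stay/b, L/H/Out/d, L/H/Out/b, L/H/In/d, L/H/In/b.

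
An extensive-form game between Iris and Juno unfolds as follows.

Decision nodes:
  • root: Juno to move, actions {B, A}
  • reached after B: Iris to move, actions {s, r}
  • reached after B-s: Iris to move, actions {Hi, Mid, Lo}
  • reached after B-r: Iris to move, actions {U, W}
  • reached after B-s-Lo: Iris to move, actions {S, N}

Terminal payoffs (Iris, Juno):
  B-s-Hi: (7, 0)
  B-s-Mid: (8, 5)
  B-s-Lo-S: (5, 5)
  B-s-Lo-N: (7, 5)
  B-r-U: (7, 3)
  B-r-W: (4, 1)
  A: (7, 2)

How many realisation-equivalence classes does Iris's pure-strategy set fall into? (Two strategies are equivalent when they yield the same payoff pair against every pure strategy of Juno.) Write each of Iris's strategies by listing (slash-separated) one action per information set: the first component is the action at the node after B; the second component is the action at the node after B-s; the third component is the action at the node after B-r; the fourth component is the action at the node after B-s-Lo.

6

Iris has 24 pure strategies: s/Hi/U/S, s/Hi/U/N, s/Hi/W/S, s/Hi/W/N, s/Mid/U/S, s/Mid/U/N, s/Mid/W/S, s/Mid/W/N, s/Lo/U/S, s/Lo/U/N, s/Lo/W/S, s/Lo/W/N, r/Hi/U/S, r/Hi/U/N, r/Hi/W/S, r/Hi/W/N, r/Mid/U/S, r/Mid/U/N, r/Mid/W/S, r/Mid/W/N, r/Lo/U/S, r/Lo/U/N, r/Lo/W/S, r/Lo/W/N. Columns: B, A.
{s/Hi/U/S, s/Hi/U/N, s/Hi/W/S, s/Hi/W/N} → row (7,0) (7,2)
{s/Mid/U/S, s/Mid/U/N, s/Mid/W/S, s/Mid/W/N} → row (8,5) (7,2)
{s/Lo/U/S, s/Lo/W/S} → row (5,5) (7,2)
{s/Lo/U/N, s/Lo/W/N} → row (7,5) (7,2)
{r/Hi/U/S, r/Hi/U/N, r/Mid/U/S, r/Mid/U/N, r/Lo/U/S, r/Lo/U/N} → row (7,3) (7,2)
{r/Hi/W/S, r/Hi/W/N, r/Mid/W/S, r/Mid/W/N, r/Lo/W/S, r/Lo/W/N} → row (4,1) (7,2)
That's 6 distinct rows out of 24 strategies.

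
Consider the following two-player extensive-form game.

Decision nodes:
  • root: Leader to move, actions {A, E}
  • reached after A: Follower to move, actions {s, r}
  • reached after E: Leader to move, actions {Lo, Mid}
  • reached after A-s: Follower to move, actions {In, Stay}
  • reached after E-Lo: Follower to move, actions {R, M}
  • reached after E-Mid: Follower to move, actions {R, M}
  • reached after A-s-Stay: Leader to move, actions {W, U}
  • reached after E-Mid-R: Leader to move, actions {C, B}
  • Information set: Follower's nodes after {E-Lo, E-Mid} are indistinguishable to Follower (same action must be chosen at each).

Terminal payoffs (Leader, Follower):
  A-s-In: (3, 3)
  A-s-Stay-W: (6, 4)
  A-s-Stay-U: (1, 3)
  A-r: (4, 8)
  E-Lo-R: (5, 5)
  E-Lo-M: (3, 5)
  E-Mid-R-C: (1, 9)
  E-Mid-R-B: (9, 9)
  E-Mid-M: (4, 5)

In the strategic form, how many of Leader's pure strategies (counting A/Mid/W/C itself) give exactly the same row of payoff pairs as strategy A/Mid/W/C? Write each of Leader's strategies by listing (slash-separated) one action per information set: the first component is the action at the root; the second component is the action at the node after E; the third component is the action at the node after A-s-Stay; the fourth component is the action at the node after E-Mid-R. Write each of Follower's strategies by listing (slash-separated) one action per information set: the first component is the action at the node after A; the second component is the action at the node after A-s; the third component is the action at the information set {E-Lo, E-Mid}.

4

Row for A/Mid/W/C (columns s/In/R, s/In/M, s/Stay/R, s/Stay/M, r/In/R, r/In/M, r/Stay/R, r/Stay/M): (3,3) (3,3) (6,4) (6,4) (4,8) (4,8) (4,8) (4,8).
Under A/Mid/W/C, Leader's choice at the node after E and at the node after E-Mid-R can never be reached regardless of what Follower does, so varying those choices leaves every outcome unchanged.
Holding the reachable choices fixed and varying the unreachable ones freely already gives 2 × 2 = 4 equivalent strategies.
No other strategy reproduces this row, so those 4 are the full class: A/Lo/W/C, A/Lo/W/B, A/Mid/W/C, A/Mid/W/B.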